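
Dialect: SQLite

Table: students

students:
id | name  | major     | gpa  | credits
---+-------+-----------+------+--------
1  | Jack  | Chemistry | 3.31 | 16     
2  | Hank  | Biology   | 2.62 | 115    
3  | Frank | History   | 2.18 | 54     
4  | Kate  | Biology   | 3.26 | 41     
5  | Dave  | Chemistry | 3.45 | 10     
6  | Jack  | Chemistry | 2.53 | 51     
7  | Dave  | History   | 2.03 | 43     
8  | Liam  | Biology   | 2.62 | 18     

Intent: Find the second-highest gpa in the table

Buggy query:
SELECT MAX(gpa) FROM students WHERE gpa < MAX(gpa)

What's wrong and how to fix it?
Bug: The inner MAX is an aggregate inside WHERE, which is not allowed

Fix: Put the inner MAX in a scalar subquery

Corrected query:
SELECT MAX(gpa) FROM students WHERE gpa < (SELECT MAX(gpa) FROM students)

Result:
MAX(gpa)
--------
3.31    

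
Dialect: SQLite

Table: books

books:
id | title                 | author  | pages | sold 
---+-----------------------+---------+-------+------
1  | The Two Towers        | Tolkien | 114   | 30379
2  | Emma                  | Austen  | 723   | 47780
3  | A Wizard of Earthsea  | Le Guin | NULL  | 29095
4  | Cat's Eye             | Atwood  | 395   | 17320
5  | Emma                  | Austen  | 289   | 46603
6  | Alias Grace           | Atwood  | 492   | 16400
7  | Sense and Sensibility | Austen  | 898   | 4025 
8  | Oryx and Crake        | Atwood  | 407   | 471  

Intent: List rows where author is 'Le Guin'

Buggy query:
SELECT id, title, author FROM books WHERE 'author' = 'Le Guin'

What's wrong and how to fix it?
Bug: 'author' in single quotes is a string literal, not the column; the comparison is literal-vs-literal and never true

Fix: Remove the quotes around the column name (or use double quotes for an identifier)

Corrected query:
SELECT id, title, author FROM books WHERE author = 'Le Guin'

Result:
id | title                | author 
---+----------------------+--------
3  | A Wizard of Earthsea | Le Guin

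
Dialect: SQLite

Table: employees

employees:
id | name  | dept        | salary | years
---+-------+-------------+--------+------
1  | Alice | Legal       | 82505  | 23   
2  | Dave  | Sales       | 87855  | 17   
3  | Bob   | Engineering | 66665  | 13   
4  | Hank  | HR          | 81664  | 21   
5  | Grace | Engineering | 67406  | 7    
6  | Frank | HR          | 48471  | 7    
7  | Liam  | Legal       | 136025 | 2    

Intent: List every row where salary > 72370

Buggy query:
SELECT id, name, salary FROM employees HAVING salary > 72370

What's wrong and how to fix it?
Bug: HAVING filters the output of aggregation, but this query has no GROUP BY and no aggregate functions, so SQLite rejects it (HAVING clause on a non-aggregate query); the condition here is per row

Fix: Use WHERE for row-level filtering

Corrected query:
SELECT id, name, salary FROM employees WHERE salary > 72370

Result:
id | name  | salary
---+-------+-------
1  | Alice | 82505 
2  | Dave  | 87855 
4  | Hank  | 81664 
7  | Liam  | 136025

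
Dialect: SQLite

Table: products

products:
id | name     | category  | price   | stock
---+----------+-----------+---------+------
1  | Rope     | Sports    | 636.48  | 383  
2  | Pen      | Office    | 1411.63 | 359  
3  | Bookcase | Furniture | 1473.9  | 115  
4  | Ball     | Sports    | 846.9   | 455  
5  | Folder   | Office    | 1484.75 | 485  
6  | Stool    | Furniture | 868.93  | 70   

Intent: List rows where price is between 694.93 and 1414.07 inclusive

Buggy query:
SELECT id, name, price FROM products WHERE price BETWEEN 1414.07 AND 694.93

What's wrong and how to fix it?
Bug: BETWEEN expects the lower bound first; with 1414.07 AND 694.93 the range is empty

Fix: Write BETWEEN 694.93 AND 1414.07

Corrected query:
SELECT id, name, price FROM products WHERE price BETWEEN 694.93 AND 1414.07

Result:
id | name  | price  
---+-------+--------
2  | Pen   | 1411.63
4  | Ball  | 846.9  
6  | Stool | 868.93 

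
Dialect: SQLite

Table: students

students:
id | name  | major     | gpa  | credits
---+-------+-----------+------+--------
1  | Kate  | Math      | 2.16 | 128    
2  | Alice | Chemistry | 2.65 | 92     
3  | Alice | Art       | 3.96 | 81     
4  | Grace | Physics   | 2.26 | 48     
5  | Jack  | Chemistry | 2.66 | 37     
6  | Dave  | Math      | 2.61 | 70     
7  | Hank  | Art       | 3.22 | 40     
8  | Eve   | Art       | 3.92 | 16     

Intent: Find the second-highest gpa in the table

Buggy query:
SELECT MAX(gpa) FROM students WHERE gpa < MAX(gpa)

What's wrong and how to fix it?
Bug: MAX(gpa) on the right of the comparison is an aggregate-in-WHERE error

Fix: Compute the overall MAX in a subquery, then take MAX of rows below it

Corrected query:
SELECT MAX(gpa) FROM students WHERE gpa < (SELECT MAX(gpa) FROM students)

Result:
MAX(gpa)
--------
3.92    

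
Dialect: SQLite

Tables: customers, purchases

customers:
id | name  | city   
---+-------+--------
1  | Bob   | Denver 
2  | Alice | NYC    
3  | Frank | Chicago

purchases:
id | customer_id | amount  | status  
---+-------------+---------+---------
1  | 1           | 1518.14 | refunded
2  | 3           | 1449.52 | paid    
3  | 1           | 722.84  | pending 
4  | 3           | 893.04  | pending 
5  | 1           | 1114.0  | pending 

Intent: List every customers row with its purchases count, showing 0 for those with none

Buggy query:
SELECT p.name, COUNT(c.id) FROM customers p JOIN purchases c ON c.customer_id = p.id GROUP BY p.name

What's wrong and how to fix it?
Bug: INNER JOIN drops customers rows that have no matching purchases rows

Fix: Switch to LEFT JOIN to retain unmatched parent rows

Corrected query:
SELECT p.name, COUNT(c.id) FROM customers p LEFT JOIN purchases c ON c.customer_id = p.id GROUP BY p.name

Result:
name  | COUNT(c.id)
------+------------
Alice | 0          
Bob   | 3          
Frank | 2          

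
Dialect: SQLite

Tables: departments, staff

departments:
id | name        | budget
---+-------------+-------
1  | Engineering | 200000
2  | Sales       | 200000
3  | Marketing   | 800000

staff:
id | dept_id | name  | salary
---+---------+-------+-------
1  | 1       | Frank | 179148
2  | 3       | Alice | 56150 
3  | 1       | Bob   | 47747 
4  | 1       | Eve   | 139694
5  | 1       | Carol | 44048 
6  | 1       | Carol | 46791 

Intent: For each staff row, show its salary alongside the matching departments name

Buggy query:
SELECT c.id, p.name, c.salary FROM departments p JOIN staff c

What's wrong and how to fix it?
Bug: JOIN with no ON clause produces a cartesian product; every staff row pairs with every departments row

Fix: Add ON c.dept_id = p.id to the JOIN

Corrected query:
SELECT c.id, p.name, c.salary FROM departments p JOIN staff c ON c.dept_id = p.id

Result:
id | name        | salary
---+-------------+-------
1  | Engineering | 179148
2  | Marketing   | 56150 
3  | Engineering | 47747 
4  | Engineering | 139694
5  | Engineering | 44048 
6  | Engineering | 46791 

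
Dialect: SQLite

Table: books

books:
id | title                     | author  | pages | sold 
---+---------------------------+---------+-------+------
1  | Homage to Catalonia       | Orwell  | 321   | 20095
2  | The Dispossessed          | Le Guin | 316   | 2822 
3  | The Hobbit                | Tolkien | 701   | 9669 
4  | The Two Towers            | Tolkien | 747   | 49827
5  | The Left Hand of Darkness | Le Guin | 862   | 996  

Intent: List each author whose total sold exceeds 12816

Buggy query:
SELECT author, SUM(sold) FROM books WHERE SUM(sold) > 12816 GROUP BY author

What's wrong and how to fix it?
Bug: WHERE runs before GROUP BY, so aggregates aren't available there

Fix: Move the aggregate condition to a HAVING clause

Corrected query:
SELECT author, SUM(sold) FROM books GROUP BY author HAVING SUM(sold) > 12816

Result:
author  | SUM(sold)
--------+----------
Orwell  | 20095    
Tolkien | 59496    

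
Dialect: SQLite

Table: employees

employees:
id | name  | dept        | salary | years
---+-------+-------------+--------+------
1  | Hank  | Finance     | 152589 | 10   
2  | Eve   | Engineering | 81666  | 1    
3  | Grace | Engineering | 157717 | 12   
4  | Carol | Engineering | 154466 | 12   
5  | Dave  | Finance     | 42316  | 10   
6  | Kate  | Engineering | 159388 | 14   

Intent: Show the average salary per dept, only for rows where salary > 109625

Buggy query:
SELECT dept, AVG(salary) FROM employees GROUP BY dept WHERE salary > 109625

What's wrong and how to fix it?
Bug: WHERE cannot follow GROUP BY

Fix: Move the WHERE clause before GROUP BY

Corrected query:
SELECT dept, AVG(salary) FROM employees WHERE salary > 109625 GROUP BY dept

Result:
dept        | AVG(salary)  
------------+--------------
Engineering | 157190.333333
Finance     | 152589       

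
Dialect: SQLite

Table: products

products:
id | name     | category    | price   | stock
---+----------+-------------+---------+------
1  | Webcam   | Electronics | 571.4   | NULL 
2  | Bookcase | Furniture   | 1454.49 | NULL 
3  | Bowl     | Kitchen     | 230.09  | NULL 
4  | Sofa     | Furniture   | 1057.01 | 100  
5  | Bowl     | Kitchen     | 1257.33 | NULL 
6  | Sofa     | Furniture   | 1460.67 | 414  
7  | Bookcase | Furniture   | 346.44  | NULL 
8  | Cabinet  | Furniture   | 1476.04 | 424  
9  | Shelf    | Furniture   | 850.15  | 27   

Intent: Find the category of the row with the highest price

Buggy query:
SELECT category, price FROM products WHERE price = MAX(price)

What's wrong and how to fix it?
Bug: WHERE is evaluated per row; an aggregate over the whole table isn't defined there

Fix: Wrap MAX in a scalar subquery so WHERE compares against a single value

Corrected query:
SELECT category, price FROM products WHERE price = (SELECT MAX(price) FROM products)

Result:
category  | price  
----------+--------
Furniture | 1476.04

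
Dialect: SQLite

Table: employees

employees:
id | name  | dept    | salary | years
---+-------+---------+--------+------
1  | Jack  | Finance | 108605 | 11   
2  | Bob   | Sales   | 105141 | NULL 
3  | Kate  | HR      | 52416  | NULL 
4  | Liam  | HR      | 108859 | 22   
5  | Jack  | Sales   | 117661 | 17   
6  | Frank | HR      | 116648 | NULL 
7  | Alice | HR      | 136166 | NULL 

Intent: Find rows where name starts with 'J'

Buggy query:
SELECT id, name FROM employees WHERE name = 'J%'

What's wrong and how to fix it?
Bug: '=' compares the literal string including the % character; pattern matching needs LIKE

Fix: Replace '=' with LIKE so 'J%' is treated as a pattern

Corrected query:
SELECT id, name FROM employees WHERE name LIKE 'J%'

Result:
id | name
---+-----
1  | Jack
5  | Jack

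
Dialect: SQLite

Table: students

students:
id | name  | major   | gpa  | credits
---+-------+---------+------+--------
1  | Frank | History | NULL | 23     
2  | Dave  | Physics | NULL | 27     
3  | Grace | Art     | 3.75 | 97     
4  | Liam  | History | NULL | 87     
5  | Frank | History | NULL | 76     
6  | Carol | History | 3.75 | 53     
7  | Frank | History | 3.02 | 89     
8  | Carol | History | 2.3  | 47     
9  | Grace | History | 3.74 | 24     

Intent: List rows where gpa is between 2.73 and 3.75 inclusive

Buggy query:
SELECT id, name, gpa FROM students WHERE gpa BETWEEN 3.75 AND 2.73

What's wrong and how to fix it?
Bug: The bounds are reversed; BETWEEN a AND b requires a <= b to match anything

Fix: Swap the bounds so the smaller value comes first

Corrected query:
SELECT id, name, gpa FROM students WHERE gpa BETWEEN 2.73 AND 3.75

Result:
id | name  | gpa 
---+-------+-----
3  | Grace | 3.75
6  | Carol | 3.75
7  | Frank | 3.02
9  | Grace | 3.74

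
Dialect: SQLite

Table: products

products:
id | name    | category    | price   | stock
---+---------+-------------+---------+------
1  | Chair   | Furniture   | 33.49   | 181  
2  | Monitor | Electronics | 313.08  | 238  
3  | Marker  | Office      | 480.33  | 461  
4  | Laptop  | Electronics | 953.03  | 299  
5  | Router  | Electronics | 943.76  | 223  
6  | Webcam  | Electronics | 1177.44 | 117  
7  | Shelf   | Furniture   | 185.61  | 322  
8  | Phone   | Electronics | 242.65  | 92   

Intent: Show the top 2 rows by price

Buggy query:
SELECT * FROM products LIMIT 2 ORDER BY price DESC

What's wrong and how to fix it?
Bug: LIMIT must come after ORDER BY

Fix: Sort with ORDER BY, then apply LIMIT

Corrected query:
SELECT * FROM products ORDER BY price DESC LIMIT 2

Result:
id | name   | category    | price   | stock
---+--------+-------------+---------+------
6  | Webcam | Electronics | 1177.44 | 117  
4  | Laptop | Electronics | 953.03  | 299  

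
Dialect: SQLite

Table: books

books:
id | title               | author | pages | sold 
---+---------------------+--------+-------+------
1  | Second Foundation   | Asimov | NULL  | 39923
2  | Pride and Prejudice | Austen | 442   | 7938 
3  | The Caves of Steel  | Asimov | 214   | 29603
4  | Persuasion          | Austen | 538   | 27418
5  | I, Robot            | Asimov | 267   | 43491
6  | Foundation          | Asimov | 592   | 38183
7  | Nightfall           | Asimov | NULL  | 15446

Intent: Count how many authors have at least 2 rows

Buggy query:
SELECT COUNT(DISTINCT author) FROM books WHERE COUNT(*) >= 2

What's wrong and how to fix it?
Bug: COUNT(*) cannot appear in WHERE; the per-group count doesn't exist yet

Fix: Use a subquery that GROUPs and filters with HAVING, then count its rows

Corrected query:
SELECT COUNT(*) FROM (SELECT author FROM books GROUP BY author HAVING COUNT(*) >= 2)

Result:
COUNT(*)
--------
2       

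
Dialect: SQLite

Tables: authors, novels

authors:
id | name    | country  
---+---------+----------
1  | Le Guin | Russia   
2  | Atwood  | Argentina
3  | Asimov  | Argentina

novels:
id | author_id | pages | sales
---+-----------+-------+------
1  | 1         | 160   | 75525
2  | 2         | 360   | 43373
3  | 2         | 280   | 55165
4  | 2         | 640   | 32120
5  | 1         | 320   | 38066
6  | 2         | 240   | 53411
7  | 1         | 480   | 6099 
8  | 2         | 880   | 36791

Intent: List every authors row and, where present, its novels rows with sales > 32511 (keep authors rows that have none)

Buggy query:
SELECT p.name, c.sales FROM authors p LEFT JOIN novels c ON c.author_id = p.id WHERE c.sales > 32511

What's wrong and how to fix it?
Bug: Filtering c.sales in WHERE discards the NULL rows produced by LEFT JOIN, turning it into an inner join

Fix: Put 'c.sales > 32511' in the JOIN's ON clause instead of WHERE

Corrected query:
SELECT p.name, c.sales FROM authors p LEFT JOIN novels c ON c.author_id = p.id AND c.sales > 32511

Result:
name    | sales
--------+------
Le Guin | 38066
Le Guin | 75525
Atwood  | 36791
Atwood  | 43373
Atwood  | 53411
Atwood  | 55165
Asimov  | NULL 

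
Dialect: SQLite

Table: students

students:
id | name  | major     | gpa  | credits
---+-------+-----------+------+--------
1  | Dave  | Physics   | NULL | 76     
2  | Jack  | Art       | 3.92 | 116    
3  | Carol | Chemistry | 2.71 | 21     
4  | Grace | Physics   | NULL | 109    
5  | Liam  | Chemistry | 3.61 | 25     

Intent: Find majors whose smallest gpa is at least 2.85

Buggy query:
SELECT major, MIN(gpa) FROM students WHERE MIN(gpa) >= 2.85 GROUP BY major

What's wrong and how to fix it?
Bug: Aggregates like MIN are computed per group after WHERE runs

Fix: Use HAVING for the per-group MIN condition

Corrected query:
SELECT major, MIN(gpa) FROM students GROUP BY major HAVING MIN(gpa) >= 2.85

Result:
major | MIN(gpa)
------+---------
Art   | 3.92    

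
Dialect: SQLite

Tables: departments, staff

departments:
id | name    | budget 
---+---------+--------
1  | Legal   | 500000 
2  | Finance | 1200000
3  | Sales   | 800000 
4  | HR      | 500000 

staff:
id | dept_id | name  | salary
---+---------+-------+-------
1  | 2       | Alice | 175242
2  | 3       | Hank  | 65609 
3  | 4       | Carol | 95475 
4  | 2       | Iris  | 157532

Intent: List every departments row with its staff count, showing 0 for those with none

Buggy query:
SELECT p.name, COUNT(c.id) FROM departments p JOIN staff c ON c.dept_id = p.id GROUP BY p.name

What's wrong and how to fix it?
Bug: An inner join excludes parents with zero children

Fix: Use LEFT JOIN so parents without children still appear (COUNT(c.id) gives 0)

Corrected query:
SELECT p.name, COUNT(c.id) FROM departments p LEFT JOIN staff c ON c.dept_id = p.id GROUP BY p.name

Result:
name    | COUNT(c.id)
--------+------------
Finance | 2          
HR      | 1          
Legal   | 0          
Sales   | 1          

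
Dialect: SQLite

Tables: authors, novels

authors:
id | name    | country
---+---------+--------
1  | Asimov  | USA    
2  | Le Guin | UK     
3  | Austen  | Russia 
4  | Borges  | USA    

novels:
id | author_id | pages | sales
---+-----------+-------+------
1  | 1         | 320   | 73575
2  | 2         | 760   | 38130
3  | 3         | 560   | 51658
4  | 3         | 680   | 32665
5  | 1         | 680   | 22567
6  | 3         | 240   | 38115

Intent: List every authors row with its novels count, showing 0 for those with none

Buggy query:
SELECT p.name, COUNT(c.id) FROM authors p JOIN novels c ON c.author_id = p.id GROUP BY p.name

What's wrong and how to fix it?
Bug: INNER JOIN drops authors rows that have no matching novels rows

Fix: Switch to LEFT JOIN to retain unmatched parent rows

Corrected query:
SELECT p.name, COUNT(c.id) FROM authors p LEFT JOIN novels c ON c.author_id = p.id GROUP BY p.name

Result:
name    | COUNT(c.id)
--------+------------
Asimov  | 2          
Austen  | 3          
Borges  | 0          
Le Guin | 1          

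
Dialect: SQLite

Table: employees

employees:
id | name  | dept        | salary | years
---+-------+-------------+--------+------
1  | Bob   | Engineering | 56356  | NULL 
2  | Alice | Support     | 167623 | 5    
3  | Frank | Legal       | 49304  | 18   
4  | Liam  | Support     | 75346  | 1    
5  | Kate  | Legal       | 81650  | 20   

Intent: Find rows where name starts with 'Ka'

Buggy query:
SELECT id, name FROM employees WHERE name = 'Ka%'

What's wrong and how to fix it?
Bug: Wildcards only work with LIKE; '=' treats '%' as a literal character

Fix: Replace '=' with LIKE so 'Ka%' is treated as a pattern

Corrected query:
SELECT id, name FROM employees WHERE name LIKE 'Ka%'

Result:
id | name
---+-----
5  | Kate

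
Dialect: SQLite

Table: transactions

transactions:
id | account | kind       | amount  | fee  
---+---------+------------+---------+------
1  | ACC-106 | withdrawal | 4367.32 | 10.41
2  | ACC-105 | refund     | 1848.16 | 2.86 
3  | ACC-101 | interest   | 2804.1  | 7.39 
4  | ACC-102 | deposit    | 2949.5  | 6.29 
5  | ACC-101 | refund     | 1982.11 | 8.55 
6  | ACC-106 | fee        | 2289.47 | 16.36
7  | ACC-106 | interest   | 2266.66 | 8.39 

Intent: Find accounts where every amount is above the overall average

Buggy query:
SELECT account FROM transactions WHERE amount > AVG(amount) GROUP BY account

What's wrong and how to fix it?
Bug: WHERE evaluates per row before aggregation, so AVG() is unavailable

Fix: Compute the overall average in a scalar subquery and compare each group's MIN against it in HAVING

Corrected query:
SELECT account FROM transactions GROUP BY account HAVING MIN(amount) > (SELECT AVG(amount) FROM transactions)

Result:
account
-------
ACC-102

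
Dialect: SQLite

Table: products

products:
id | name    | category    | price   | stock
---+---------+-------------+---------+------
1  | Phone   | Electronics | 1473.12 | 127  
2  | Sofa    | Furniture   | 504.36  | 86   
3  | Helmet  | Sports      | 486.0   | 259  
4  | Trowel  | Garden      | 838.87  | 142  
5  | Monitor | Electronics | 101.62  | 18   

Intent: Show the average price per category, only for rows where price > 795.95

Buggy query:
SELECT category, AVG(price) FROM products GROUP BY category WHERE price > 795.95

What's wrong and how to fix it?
Bug: WHERE cannot follow GROUP BY

Fix: Move the WHERE clause before GROUP BY

Corrected query:
SELECT category, AVG(price) FROM products WHERE price > 795.95 GROUP BY category

Result:
category    | AVG(price)
------------+-----------
Electronics | 1473.12   
Garden      | 838.87    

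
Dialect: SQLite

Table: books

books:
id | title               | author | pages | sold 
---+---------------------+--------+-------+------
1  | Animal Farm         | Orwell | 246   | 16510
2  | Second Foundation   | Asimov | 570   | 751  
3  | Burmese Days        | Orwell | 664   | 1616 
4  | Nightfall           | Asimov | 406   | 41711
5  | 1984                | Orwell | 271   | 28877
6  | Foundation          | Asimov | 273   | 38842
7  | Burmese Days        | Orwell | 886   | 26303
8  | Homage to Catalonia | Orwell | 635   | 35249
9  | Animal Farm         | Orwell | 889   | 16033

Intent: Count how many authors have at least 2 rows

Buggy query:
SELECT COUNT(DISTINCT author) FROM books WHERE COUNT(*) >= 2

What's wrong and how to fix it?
Bug: WHERE filters individual rows, not groups, so a group-level COUNT is invalid there

Fix: Use a subquery that GROUPs and filters with HAVING, then count its rows

Corrected query:
SELECT COUNT(*) FROM (SELECT author FROM books GROUP BY author HAVING COUNT(*) >= 2)

Result:
COUNT(*)
--------
2       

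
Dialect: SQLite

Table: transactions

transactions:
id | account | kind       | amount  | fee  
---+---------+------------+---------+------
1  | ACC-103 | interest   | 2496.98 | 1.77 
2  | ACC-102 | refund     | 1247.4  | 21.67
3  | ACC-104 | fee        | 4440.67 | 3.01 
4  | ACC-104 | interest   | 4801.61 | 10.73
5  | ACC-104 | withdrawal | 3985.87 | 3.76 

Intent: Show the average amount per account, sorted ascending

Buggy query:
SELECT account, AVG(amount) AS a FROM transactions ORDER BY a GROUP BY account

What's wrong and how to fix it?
Bug: GROUP BY must precede ORDER BY

Fix: Reorder: SELECT … FROM … GROUP BY … ORDER BY …

Corrected query:
SELECT account, AVG(amount) AS a FROM transactions GROUP BY account ORDER BY a

Result:
account | a          
--------+------------
ACC-102 | 1247.4     
ACC-103 | 2496.98    
ACC-104 | 4409.383333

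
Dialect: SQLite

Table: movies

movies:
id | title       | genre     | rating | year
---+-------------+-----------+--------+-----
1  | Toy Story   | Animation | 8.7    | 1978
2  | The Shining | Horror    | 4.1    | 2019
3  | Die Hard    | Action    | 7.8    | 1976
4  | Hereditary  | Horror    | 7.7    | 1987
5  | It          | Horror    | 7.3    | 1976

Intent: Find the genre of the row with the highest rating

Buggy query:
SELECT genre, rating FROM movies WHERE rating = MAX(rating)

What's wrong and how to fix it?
Bug: WHERE is evaluated per row; an aggregate over the whole table isn't defined there

Fix: Wrap MAX in a scalar subquery so WHERE compares against a single value

Corrected query:
SELECT genre, rating FROM movies WHERE rating = (SELECT MAX(rating) FROM movies)

Result:
genre     | rating
----------+-------
Animation | 8.7   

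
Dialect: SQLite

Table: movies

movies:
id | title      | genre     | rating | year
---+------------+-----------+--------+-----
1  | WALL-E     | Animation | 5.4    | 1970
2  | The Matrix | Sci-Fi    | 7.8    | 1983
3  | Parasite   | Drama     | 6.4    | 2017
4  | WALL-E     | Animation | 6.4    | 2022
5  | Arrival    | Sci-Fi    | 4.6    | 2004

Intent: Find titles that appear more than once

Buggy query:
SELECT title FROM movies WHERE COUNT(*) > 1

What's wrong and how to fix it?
Bug: COUNT(*) is an aggregate and cannot be used in WHERE

Fix: GROUP BY title, then filter groups with HAVING COUNT(*) > 1

Corrected query:
SELECT title FROM movies GROUP BY title HAVING COUNT(*) > 1

Result:
title 
------
WALL-E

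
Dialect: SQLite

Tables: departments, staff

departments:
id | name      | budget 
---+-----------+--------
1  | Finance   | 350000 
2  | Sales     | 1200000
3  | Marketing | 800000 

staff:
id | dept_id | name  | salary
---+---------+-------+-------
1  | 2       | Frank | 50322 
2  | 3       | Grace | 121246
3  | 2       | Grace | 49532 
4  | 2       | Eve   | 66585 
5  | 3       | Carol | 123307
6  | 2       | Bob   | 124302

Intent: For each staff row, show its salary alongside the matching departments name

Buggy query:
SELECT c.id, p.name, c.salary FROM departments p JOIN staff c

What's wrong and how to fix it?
Bug: JOIN with no ON clause produces a cartesian product; every staff row pairs with every departments row

Fix: Specify the join condition linking the foreign key to the parent id

Corrected query:
SELECT c.id, p.name, c.salary FROM departments p JOIN staff c ON c.dept_id = p.id

Result:
id | name      | salary
---+-----------+-------
1  | Sales     | 50322 
2  | Marketing | 121246
3  | Sales     | 49532 
4  | Sales     | 66585 
5  | Marketing | 123307
6  | Sales     | 124302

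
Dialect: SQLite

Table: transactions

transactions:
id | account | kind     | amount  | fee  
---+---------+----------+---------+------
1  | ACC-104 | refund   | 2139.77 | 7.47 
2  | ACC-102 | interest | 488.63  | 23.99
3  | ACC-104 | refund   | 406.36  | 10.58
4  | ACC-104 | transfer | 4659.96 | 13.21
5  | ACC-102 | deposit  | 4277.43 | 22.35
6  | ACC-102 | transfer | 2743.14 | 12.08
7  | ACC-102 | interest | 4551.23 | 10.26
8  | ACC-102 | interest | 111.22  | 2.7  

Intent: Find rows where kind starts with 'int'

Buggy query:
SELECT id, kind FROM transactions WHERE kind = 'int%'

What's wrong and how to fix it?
Bug: '=' compares the literal string including the % character; pattern matching needs LIKE

Fix: Replace '=' with LIKE so 'int%' is treated as a pattern

Corrected query:
SELECT id, kind FROM transactions WHERE kind LIKE 'int%'

Result:
id | kind    
---+---------
2  | interest
7  | interest
8  | interest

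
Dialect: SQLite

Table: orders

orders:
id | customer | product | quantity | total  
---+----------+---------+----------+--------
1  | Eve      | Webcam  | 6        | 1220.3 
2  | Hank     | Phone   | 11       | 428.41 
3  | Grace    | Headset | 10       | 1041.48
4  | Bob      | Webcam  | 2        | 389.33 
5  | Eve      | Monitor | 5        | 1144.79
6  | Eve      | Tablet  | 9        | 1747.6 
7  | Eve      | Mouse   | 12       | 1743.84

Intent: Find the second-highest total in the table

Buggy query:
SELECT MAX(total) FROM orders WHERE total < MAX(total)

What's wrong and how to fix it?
Bug: The inner MAX is an aggregate inside WHERE, which is not allowed

Fix: Compute the overall MAX in a subquery, then take MAX of rows below it

Corrected query:
SELECT MAX(total) FROM orders WHERE total < (SELECT MAX(total) FROM orders)

Result:
MAX(total)
----------
1743.84   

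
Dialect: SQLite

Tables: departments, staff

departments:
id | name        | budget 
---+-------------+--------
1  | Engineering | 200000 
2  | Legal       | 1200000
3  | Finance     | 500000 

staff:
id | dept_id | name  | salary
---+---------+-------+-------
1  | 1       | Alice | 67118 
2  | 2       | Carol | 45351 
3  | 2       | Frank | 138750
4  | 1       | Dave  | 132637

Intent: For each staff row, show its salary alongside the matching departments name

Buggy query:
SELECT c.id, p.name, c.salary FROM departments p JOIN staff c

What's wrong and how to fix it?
Bug: JOIN with no ON clause produces a cartesian product; every staff row pairs with every departments row

Fix: Specify the join condition linking the foreign key to the parent id

Corrected query:
SELECT c.id, p.name, c.salary FROM departments p JOIN staff c ON c.dept_id = p.id

Result:
id | name        | salary
---+-------------+-------
1  | Engineering | 67118 
2  | Legal       | 45351 
3  | Legal       | 138750
4  | Engineering | 132637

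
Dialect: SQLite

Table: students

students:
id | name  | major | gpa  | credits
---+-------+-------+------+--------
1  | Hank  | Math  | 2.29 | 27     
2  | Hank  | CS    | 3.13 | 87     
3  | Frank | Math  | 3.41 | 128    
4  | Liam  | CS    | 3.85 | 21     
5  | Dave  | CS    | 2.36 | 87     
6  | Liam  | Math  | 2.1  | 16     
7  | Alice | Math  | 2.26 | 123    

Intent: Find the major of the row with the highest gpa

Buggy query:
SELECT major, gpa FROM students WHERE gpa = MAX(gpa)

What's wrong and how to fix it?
Bug: MAX(gpa) is an aggregate and cannot be used directly in WHERE

Fix: Use a subquery: WHERE gpa = (SELECT MAX(gpa) FROM students)

Corrected query:
SELECT major, gpa FROM students WHERE gpa = (SELECT MAX(gpa) FROM students)

Result:
major | gpa 
------+-----
CS    | 3.85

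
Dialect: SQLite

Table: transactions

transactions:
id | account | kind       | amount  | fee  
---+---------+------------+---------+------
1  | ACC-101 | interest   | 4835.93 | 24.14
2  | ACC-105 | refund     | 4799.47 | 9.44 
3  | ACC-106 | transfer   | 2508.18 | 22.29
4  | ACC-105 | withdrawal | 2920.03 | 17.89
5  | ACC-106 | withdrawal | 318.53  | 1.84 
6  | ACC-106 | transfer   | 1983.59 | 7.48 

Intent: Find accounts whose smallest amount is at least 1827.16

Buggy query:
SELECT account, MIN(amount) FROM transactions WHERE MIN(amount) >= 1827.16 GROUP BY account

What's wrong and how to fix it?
Bug: Aggregates like MIN are computed per group after WHERE runs

Fix: Use HAVING for the per-group MIN condition

Corrected query:
SELECT account, MIN(amount) FROM transactions GROUP BY account HAVING MIN(amount) >= 1827.16

Result:
account | MIN(amount)
--------+------------
ACC-101 | 4835.93    
ACC-105 | 2920.03    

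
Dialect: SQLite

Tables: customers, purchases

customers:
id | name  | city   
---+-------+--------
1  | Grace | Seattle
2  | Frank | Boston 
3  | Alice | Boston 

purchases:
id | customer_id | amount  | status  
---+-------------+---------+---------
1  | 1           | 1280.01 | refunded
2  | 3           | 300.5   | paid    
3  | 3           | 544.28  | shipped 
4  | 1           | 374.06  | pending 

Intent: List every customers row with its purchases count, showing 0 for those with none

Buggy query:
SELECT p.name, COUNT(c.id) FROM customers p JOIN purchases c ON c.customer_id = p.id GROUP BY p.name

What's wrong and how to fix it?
Bug: An inner join excludes parents with zero children

Fix: Switch to LEFT JOIN to retain unmatched parent rows

Corrected query:
SELECT p.name, COUNT(c.id) FROM customers p LEFT JOIN purchases c ON c.customer_id = p.id GROUP BY p.name

Result:
name  | COUNT(c.id)
------+------------
Alice | 2          
Frank | 0          
Grace | 2          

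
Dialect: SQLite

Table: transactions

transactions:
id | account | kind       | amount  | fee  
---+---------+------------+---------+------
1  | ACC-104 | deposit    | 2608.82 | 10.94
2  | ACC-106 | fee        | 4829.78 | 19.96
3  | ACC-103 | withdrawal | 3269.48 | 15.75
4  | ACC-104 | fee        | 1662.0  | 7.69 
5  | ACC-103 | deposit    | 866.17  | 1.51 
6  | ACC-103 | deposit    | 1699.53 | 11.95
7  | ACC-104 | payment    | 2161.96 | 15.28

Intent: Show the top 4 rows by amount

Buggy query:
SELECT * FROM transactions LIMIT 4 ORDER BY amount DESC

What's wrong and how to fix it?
Bug: ORDER BY cannot follow LIMIT; LIMIT is the final clause

Fix: Swap the clauses: ORDER BY first, then LIMIT

Corrected query:
SELECT * FROM transactions ORDER BY amount DESC LIMIT 4

Result:
id | account | kind       | amount  | fee  
---+---------+------------+---------+------
2  | ACC-106 | fee        | 4829.78 | 19.96
3  | ACC-103 | withdrawal | 3269.48 | 15.75
1  | ACC-104 | deposit    | 2608.82 | 10.94
7  | ACC-104 | payment    | 2161.96 | 15.28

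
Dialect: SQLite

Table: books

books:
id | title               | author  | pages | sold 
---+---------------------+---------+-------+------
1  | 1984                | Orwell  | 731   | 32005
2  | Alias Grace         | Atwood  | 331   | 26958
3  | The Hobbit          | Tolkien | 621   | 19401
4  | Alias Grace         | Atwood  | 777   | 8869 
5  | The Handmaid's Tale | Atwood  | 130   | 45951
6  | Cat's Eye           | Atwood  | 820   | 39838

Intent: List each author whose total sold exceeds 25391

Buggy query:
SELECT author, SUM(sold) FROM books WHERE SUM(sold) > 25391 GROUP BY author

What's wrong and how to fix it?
Bug: Aggregate functions cannot appear in a WHERE clause

Fix: Use HAVING (which filters groups after aggregation) instead of WHERE

Corrected query:
SELECT author, SUM(sold) FROM books GROUP BY author HAVING SUM(sold) > 25391

Result:
author | SUM(sold)
-------+----------
Atwood | 121616   
Orwell | 32005    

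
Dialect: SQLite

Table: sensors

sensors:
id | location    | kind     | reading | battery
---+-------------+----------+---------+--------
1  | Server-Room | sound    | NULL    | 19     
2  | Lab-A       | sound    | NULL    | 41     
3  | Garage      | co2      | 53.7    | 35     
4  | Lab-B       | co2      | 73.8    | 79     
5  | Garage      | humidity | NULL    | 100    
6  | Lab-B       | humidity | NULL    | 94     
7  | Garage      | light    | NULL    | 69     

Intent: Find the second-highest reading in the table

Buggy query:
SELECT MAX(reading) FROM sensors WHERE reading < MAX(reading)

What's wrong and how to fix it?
Bug: The inner MAX is an aggregate inside WHERE, which is not allowed

Fix: Compute the overall MAX in a subquery, then take MAX of rows below it

Corrected query:
SELECT MAX(reading) FROM sensors WHERE reading < (SELECT MAX(reading) FROM sensors)

Result:
MAX(reading)
------------
53.7        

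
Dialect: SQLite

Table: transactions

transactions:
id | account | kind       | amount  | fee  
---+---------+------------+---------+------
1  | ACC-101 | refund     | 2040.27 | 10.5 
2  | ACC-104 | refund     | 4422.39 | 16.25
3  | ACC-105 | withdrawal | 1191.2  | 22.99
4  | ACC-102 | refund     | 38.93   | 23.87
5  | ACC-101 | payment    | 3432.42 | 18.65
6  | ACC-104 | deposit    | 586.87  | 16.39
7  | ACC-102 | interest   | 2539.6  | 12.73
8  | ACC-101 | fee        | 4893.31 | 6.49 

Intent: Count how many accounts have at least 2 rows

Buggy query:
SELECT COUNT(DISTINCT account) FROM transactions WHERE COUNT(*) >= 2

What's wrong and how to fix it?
Bug: COUNT(*) cannot appear in WHERE; the per-group count doesn't exist yet

Fix: Group first with HAVING COUNT(*) >= 2, then COUNT the resulting groups

Corrected query:
SELECT COUNT(*) FROM (SELECT account FROM transactions GROUP BY account HAVING COUNT(*) >= 2)

Result:
COUNT(*)
--------
3       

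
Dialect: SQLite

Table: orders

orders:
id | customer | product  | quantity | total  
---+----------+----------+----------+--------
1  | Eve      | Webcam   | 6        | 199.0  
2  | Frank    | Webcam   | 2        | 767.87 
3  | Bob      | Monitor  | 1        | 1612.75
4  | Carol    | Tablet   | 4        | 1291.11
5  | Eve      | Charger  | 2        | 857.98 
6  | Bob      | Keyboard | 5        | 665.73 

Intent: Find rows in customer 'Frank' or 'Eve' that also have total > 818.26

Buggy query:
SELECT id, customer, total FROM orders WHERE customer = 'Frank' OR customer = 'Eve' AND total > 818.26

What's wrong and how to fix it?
Bug: Without parentheses, AND is evaluated before OR, so the total filter only applies to the 'Eve' branch

Fix: Group the OR with parentheses (or use IN), then AND the threshold

Corrected query:
SELECT id, customer, total FROM orders WHERE (customer = 'Frank' OR customer = 'Eve') AND total > 818.26

Result:
id | customer | total 
---+----------+-------
5  | Eve      | 857.98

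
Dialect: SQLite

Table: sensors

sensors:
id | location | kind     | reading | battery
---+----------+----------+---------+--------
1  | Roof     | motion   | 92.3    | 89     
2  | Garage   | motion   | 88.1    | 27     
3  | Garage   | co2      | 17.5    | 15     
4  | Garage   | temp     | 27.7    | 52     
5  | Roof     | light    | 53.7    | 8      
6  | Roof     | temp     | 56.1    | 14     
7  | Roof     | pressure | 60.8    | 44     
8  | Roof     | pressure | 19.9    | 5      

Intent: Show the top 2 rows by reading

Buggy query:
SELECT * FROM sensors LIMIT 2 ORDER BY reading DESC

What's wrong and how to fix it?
Bug: LIMIT must come after ORDER BY

Fix: Swap the clauses: ORDER BY first, then LIMIT

Corrected query:
SELECT * FROM sensors ORDER BY reading DESC LIMIT 2

Result:
id | location | kind   | reading | battery
---+----------+--------+---------+--------
1  | Roof     | motion | 92.3    | 89     
2  | Garage   | motion | 88.1    | 27     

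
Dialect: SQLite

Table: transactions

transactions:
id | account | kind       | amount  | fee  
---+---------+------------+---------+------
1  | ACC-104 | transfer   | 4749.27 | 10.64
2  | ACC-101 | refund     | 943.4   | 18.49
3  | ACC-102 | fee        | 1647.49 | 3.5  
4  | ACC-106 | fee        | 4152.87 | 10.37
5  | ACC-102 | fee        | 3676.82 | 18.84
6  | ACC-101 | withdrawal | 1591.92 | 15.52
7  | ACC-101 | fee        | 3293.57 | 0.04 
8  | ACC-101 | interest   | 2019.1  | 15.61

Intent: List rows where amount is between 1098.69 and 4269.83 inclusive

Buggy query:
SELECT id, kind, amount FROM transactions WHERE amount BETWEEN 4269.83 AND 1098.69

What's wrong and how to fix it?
Bug: BETWEEN expects the lower bound first; with 4269.83 AND 1098.69 the range is empty

Fix: Write BETWEEN 1098.69 AND 4269.83

Corrected query:
SELECT id, kind, amount FROM transactions WHERE amount BETWEEN 1098.69 AND 4269.83

Result:
id | kind       | amount 
---+------------+--------
3  | fee        | 1647.49
4  | fee        | 4152.87
5  | fee        | 3676.82
6  | withdrawal | 1591.92
7  | fee        | 3293.57
8  | interest   | 2019.1 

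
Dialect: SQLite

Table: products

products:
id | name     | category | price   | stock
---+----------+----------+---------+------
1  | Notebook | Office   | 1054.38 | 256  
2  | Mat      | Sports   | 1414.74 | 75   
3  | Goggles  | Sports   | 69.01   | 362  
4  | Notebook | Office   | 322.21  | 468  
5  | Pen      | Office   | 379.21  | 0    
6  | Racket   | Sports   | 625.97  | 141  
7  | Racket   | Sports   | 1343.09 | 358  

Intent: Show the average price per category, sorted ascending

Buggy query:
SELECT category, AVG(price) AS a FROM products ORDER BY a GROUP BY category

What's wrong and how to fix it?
Bug: GROUP BY must precede ORDER BY

Fix: Reorder: SELECT … FROM … GROUP BY … ORDER BY …

Corrected query:
SELECT category, AVG(price) AS a FROM products GROUP BY category ORDER BY a

Result:
category | a         
---------+-----------
Office   | 585.266667
Sports   | 863.2025  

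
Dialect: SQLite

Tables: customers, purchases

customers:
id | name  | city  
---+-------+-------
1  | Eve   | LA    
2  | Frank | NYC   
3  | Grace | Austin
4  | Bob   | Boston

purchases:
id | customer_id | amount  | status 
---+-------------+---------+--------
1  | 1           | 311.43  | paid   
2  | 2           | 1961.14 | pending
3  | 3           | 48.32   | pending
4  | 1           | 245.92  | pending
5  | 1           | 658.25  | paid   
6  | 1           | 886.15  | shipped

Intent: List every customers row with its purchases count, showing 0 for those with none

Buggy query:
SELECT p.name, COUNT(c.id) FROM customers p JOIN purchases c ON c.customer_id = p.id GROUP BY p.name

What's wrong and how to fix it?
Bug: INNER JOIN drops customers rows that have no matching purchases rows

Fix: Use LEFT JOIN so parents without children still appear (COUNT(c.id) gives 0)

Corrected query:
SELECT p.name, COUNT(c.id) FROM customers p LEFT JOIN purchases c ON c.customer_id = p.id GROUP BY p.name

Result:
name  | COUNT(c.id)
------+------------
Bob   | 0          
Eve   | 4          
Frank | 1          
Grace | 1          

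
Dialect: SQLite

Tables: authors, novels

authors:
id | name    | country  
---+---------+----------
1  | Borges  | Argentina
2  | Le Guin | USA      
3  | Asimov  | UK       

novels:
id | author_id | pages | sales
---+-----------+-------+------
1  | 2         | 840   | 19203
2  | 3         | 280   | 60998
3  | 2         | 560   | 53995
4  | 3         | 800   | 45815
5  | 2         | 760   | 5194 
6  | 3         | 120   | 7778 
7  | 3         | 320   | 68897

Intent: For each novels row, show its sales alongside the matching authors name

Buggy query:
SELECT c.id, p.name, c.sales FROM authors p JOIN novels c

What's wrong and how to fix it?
Bug: Missing join condition: each novels row is matched to all authors rows instead of just its own

Fix: Specify the join condition linking the foreign key to the parent id

Corrected query:
SELECT c.id, p.name, c.sales FROM authors p JOIN novels c ON c.author_id = p.id

Result:
id | name    | sales
---+---------+------
1  | Le Guin | 19203
2  | Asimov  | 60998
3  | Le Guin | 53995
4  | Asimov  | 45815
5  | Le Guin | 5194 
6  | Asimov  | 7778 
7  | Asimov  | 68897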